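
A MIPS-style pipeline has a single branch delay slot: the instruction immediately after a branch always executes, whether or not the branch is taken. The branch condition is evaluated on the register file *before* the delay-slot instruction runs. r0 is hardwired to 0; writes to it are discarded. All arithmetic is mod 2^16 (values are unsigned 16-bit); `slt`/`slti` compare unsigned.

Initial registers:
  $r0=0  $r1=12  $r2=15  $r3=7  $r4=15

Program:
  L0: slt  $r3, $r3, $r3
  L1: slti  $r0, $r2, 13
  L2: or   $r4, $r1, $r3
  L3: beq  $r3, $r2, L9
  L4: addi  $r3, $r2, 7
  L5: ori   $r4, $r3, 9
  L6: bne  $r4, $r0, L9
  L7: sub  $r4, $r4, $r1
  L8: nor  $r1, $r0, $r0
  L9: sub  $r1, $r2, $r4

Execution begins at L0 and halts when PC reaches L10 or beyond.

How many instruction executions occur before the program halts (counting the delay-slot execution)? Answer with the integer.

9

#0 slt  $r3, $r3, $r3 ; 0/12/15/0/15
#1 slti  $r0, $r2, 13 ; 0/12/15/0/15
#2 or   $r4, $r1, $r3 ; 0/12/15/0/12
#3 beq  $r3, $r2, L9 ; 0/12/15/0/12 ; →fallthru
#4 addi  $r3, $r2, 7 ; 0/12/15/22/12
#5 ori   $r4, $r3, 9 ; 0/12/15/22/31
#6 bne  $r4, $r0, L9 ; 0/12/15/22/31 ; →target
#7 sub  $r4, $r4, $r1 ; 0/12/15/22/19
#9 sub  $r1, $r2, $r4 ; 0/65532/15/22/19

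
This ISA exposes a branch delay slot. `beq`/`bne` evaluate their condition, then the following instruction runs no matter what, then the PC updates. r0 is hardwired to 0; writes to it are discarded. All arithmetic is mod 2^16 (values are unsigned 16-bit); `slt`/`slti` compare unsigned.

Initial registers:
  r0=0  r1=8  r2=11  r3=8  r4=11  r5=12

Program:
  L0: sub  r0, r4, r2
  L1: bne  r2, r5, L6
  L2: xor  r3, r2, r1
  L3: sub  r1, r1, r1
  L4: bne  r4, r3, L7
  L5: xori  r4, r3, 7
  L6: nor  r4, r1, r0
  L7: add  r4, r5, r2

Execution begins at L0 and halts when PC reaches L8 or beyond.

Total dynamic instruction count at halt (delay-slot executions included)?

5

PC=0  sub  r0, r4, r2        | r0=0 r1=8 r2=11 r3=8 r4=11 r5=12
PC=1  bne  r2, r5, L6        | r0=0 r1=8 r2=11 r3=8 r4=11 r5=12  [TAKEN]
PC=2  xor  r3, r2, r1        | r0=0 r1=8 r2=11 r3=3 r4=11 r5=12
PC=6  nor  r4, r1, r0        | r0=0 r1=8 r2=11 r3=3 r4=65527 r5=12
PC=7  add  r4, r5, r2        | r0=0 r1=8 r2=11 r3=3 r4=23 r5=12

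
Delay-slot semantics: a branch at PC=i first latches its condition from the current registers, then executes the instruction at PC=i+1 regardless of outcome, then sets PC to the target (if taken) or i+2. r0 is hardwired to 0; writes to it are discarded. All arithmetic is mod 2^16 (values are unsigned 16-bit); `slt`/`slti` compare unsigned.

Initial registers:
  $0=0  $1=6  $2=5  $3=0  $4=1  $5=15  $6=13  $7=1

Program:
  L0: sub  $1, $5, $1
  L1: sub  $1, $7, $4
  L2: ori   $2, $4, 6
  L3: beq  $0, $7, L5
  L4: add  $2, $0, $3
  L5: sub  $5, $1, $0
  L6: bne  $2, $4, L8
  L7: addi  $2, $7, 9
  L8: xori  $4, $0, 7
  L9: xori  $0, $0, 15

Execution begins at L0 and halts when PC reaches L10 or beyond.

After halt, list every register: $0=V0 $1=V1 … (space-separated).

  step pc=0: sub  $1, $5, $1  regs=(0,9,5,0,1,15,13,1)
  step pc=1: sub  $1, $7, $4  regs=(0,0,5,0,1,15,13,1)
  step pc=2: ori   $2, $4, 6  regs=(0,0,7,0,1,15,13,1)
  step pc=3: beq  $0, $7, L5  cond=F  regs=(0,0,7,0,1,15,13,1)
  step pc=4: add  $2, $0, $3  regs=(0,0,0,0,1,15,13,1)
  step pc=5: sub  $5, $1, $0  regs=(0,0,0,0,1,0,13,1)
  step pc=6: bne  $2, $4, L8  cond=T  regs=(0,0,0,0,1,0,13,1)
  step pc=7: addi  $2, $7, 9  regs=(0,0,10,0,1,0,13,1)
  step pc=8: xori  $4, $0, 7  regs=(0,0,10,0,7,0,13,1)
  step pc=9: xori  $0, $0, 15  regs=(0,0,10,0,7,0,13,1)

$0=0 $1=0 $2=10 $3=0 $4=7 $5=0 $6=13 $7=1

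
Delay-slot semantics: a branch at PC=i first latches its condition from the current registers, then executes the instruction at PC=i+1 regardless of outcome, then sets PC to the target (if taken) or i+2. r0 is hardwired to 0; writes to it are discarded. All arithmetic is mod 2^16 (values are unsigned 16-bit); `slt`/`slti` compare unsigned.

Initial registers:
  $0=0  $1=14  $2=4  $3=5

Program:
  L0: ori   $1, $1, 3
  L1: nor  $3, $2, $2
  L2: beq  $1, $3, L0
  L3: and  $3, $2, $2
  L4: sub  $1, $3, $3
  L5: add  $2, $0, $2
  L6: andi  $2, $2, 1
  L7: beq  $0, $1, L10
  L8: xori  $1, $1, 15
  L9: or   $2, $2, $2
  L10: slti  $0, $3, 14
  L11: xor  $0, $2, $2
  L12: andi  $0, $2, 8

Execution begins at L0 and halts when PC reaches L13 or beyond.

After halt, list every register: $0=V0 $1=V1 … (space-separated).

$0=0 $1=15 $2=0 $3=4

  step pc=0: ori   $1, $1, 3  regs=(0,15,4,5)
  step pc=1: nor  $3, $2, $2  regs=(0,15,4,65531)
  step pc=2: beq  $1, $3, L0  cond=F  regs=(0,15,4,65531)
  step pc=3: and  $3, $2, $2  regs=(0,15,4,4)
  step pc=4: sub  $1, $3, $3  regs=(0,0,4,4)
  step pc=5: add  $2, $0, $2  regs=(0,0,4,4)
  step pc=6: andi  $2, $2, 1  regs=(0,0,0,4)
  step pc=7: beq  $0, $1, L10  cond=T  regs=(0,0,0,4)
  step pc=8: xori  $1, $1, 15  regs=(0,15,0,4)
  step pc=10: slti  $0, $3, 14  regs=(0,15,0,4)
  step pc=11: xor  $0, $2, $2  regs=(0,15,0,4)
  step pc=12: andi  $0, $2, 8  regs=(0,15,0,4)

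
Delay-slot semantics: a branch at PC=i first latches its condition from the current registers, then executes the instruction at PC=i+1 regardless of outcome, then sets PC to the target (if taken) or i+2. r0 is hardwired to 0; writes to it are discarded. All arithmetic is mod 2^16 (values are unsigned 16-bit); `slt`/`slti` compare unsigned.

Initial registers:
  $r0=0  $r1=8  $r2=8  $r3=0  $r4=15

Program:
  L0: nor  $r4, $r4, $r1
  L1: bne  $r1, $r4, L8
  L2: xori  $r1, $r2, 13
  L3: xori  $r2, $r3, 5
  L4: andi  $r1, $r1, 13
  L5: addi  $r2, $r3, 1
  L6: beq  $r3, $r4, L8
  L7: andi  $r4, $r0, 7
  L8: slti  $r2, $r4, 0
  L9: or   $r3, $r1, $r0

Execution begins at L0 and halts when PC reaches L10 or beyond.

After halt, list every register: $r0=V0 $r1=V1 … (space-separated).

[0] nor  $r4, $r4, $r1  →  {$r0:0, $r1:8, $r2:8, $r3:0, $r4:65520}
[1] bne  $r1, $r4, L8  →  {$r0:0, $r1:8, $r2:8, $r3:0, $r4:65520}  ⟨branch taken⟩
[2] xori  $r1, $r2, 13  →  {$r0:0, $r1:5, $r2:8, $r3:0, $r4:65520}
[8] slti  $r2, $r4, 0  →  {$r0:0, $r1:5, $r2:0, $r3:0, $r4:65520}
[9] or   $r3, $r1, $r0  →  {$r0:0, $r1:5, $r2:0, $r3:5, $r4:65520}

$r0=0 $r1=5 $r2=0 $r3=5 $r4=65520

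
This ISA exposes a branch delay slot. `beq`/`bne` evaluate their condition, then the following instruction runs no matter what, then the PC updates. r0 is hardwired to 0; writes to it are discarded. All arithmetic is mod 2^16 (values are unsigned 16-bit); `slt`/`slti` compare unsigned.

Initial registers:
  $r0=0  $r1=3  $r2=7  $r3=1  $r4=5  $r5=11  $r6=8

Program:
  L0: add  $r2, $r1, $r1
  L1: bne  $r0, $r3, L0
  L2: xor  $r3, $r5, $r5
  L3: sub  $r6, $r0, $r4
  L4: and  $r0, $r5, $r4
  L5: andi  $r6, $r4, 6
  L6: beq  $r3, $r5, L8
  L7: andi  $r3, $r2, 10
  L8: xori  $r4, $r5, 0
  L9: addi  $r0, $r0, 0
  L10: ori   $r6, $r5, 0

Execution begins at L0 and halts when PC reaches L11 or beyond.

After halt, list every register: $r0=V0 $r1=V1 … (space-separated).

$r0=0 $r1=3 $r2=6 $r3=2 $r4=11 $r5=11 $r6=11

PC=0  add  $r2, $r1, $r1     | $r0=0 $r1=3 $r2=6 $r3=1 $r4=5 $r5=11 $r6=8
PC=1  bne  $r0, $r3, L0      | $r0=0 $r1=3 $r2=6 $r3=1 $r4=5 $r5=11 $r6=8  [TAKEN]
PC=2  xor  $r3, $r5, $r5     | $r0=0 $r1=3 $r2=6 $r3=0 $r4=5 $r5=11 $r6=8
PC=0  add  $r2, $r1, $r1     | $r0=0 $r1=3 $r2=6 $r3=0 $r4=5 $r5=11 $r6=8
PC=1  bne  $r0, $r3, L0      | $r0=0 $r1=3 $r2=6 $r3=0 $r4=5 $r5=11 $r6=8  [not taken]
PC=2  xor  $r3, $r5, $r5     | $r0=0 $r1=3 $r2=6 $r3=0 $r4=5 $r5=11 $r6=8
PC=3  sub  $r6, $r0, $r4     | $r0=0 $r1=3 $r2=6 $r3=0 $r4=5 $r5=11 $r6=65531
PC=4  and  $r0, $r5, $r4     | $r0=0 $r1=3 $r2=6 $r3=0 $r4=5 $r5=11 $r6=65531
PC=5  andi  $r6, $r4, 6      | $r0=0 $r1=3 $r2=6 $r3=0 $r4=5 $r5=11 $r6=4
PC=6  beq  $r3, $r5, L8      | $r0=0 $r1=3 $r2=6 $r3=0 $r4=5 $r5=11 $r6=4  [not taken]
PC=7  andi  $r3, $r2, 10     | $r0=0 $r1=3 $r2=6 $r3=2 $r4=5 $r5=11 $r6=4
PC=8  xori  $r4, $r5, 0      | $r0=0 $r1=3 $r2=6 $r3=2 $r4=11 $r5=11 $r6=4
PC=9  addi  $r0, $r0, 0      | $r0=0 $r1=3 $r2=6 $r3=2 $r4=11 $r5=11 $r6=4
PC=10 ori   $r6, $r5, 0      | $r0=0 $r1=3 $r2=6 $r3=2 $r4=11 $r5=11 $r6=11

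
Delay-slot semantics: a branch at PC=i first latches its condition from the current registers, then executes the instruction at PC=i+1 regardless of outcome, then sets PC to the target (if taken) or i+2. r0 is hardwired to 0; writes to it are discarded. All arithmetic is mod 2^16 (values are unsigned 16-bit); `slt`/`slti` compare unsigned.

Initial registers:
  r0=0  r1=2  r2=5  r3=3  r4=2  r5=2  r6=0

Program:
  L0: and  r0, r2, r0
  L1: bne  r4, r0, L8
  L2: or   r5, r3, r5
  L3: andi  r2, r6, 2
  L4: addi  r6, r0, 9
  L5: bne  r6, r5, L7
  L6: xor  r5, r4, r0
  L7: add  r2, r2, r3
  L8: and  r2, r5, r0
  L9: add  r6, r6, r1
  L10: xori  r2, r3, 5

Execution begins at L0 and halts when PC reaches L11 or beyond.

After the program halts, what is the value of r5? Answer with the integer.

  step pc=0: and  r0, r2, r0  regs=(0,2,5,3,2,2,0)
  step pc=1: bne  r4, r0, L8  cond=T  regs=(0,2,5,3,2,2,0)
  step pc=2: or   r5, r3, r5  regs=(0,2,5,3,2,3,0)
  step pc=8: and  r2, r5, r0  regs=(0,2,0,3,2,3,0)
  step pc=9: add  r6, r6, r1  regs=(0,2,0,3,2,3,2)
  step pc=10: xori  r2, r3, 5  regs=(0,2,6,3,2,3,2)

3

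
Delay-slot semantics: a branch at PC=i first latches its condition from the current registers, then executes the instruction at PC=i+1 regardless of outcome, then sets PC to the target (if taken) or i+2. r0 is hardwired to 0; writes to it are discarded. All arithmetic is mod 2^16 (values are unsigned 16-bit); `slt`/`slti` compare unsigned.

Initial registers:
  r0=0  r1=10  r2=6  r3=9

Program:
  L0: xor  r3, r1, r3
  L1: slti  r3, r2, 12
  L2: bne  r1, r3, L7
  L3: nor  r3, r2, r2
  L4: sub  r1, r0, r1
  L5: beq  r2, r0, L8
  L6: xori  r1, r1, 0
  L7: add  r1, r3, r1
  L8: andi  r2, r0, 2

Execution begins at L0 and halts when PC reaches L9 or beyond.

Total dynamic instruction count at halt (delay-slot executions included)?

6

#0 xor  r3, r1, r3 ; 0/10/6/3
#1 slti  r3, r2, 12 ; 0/10/6/1
#2 bne  r1, r3, L7 ; 0/10/6/1 ; →target
#3 nor  r3, r2, r2 ; 0/10/6/65529
#7 add  r1, r3, r1 ; 0/3/6/65529
#8 andi  r2, r0, 2 ; 0/3/0/65529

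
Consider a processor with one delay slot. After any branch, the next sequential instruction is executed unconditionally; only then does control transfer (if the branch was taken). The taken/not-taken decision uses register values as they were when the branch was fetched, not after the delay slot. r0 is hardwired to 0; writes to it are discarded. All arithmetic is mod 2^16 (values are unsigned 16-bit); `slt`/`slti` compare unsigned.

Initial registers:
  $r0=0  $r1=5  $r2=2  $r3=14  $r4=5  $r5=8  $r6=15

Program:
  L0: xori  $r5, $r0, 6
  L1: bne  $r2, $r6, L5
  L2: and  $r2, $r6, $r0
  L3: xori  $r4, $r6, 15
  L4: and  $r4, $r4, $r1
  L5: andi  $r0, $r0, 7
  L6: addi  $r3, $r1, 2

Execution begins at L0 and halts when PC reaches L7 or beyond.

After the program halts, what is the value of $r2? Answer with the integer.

[0] xori  $r5, $r0, 6  →  {$r0:0, $r1:5, $r2:2, $r3:14, $r4:5, $r5:6, $r6:15}
[1] bne  $r2, $r6, L5  →  {$r0:0, $r1:5, $r2:2, $r3:14, $r4:5, $r5:6, $r6:15}  ⟨branch taken⟩
[2] and  $r2, $r6, $r0  →  {$r0:0, $r1:5, $r2:0, $r3:14, $r4:5, $r5:6, $r6:15}
[5] andi  $r0, $r0, 7  →  {$r0:0, $r1:5, $r2:0, $r3:14, $r4:5, $r5:6, $r6:15}
[6] addi  $r3, $r1, 2  →  {$r0:0, $r1:5, $r2:0, $r3:7, $r4:5, $r5:6, $r6:15}

0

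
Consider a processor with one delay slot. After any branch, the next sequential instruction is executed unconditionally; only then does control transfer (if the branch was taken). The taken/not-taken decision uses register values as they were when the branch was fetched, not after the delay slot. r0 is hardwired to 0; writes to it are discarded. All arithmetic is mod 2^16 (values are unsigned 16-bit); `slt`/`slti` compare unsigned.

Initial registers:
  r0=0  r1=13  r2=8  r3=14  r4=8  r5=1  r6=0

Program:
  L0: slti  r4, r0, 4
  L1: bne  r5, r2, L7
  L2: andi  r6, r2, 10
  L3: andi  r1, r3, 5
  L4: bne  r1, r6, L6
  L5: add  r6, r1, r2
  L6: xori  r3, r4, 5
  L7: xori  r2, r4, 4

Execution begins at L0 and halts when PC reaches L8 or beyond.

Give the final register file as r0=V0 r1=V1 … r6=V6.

r0=0 r1=13 r2=5 r3=14 r4=1 r5=1 r6=8

[0] slti  r4, r0, 4  →  {r0:0, r1:13, r2:8, r3:14, r4:1, r5:1, r6:0}
[1] bne  r5, r2, L7  →  {r0:0, r1:13, r2:8, r3:14, r4:1, r5:1, r6:0}  ⟨branch taken⟩
[2] andi  r6, r2, 10  →  {r0:0, r1:13, r2:8, r3:14, r4:1, r5:1, r6:8}
[7] xori  r2, r4, 4  →  {r0:0, r1:13, r2:5, r3:14, r4:1, r5:1, r6:8}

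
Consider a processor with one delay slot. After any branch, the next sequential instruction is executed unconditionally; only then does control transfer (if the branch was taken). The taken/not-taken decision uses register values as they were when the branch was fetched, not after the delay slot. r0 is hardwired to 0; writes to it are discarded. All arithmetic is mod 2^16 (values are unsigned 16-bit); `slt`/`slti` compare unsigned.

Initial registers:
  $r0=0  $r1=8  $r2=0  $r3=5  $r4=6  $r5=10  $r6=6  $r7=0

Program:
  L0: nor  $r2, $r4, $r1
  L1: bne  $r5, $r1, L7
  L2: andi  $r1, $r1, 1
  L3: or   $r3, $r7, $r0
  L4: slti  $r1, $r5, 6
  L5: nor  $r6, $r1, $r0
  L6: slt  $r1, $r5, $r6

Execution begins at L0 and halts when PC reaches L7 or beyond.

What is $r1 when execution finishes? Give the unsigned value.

PC=0  nor  $r2, $r4, $r1     | $r0=0 $r1=8 $r2=65521 $r3=5 $r4=6 $r5=10 $r6=6 $r7=0
PC=1  bne  $r5, $r1, L7      | $r0=0 $r1=8 $r2=65521 $r3=5 $r4=6 $r5=10 $r6=6 $r7=0  [TAKEN]
PC=2  andi  $r1, $r1, 1      | $r0=0 $r1=0 $r2=65521 $r3=5 $r4=6 $r5=10 $r6=6 $r7=0

0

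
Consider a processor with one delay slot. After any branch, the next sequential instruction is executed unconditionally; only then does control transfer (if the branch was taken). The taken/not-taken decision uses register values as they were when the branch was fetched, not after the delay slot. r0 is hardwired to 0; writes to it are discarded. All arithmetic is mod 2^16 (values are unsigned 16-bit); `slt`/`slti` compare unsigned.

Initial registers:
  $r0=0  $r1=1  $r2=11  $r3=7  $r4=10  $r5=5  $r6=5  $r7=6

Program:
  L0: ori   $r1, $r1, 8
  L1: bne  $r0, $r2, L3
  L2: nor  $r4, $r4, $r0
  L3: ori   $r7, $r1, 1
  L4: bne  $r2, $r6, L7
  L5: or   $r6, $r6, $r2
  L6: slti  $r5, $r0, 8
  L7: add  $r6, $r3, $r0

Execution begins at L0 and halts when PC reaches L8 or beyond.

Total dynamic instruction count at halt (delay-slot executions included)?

[0] ori   $r1, $r1, 8  →  {$r0:0, $r1:9, $r2:11, $r3:7, $r4:10, $r5:5, $r6:5, $r7:6}
[1] bne  $r0, $r2, L3  →  {$r0:0, $r1:9, $r2:11, $r3:7, $r4:10, $r5:5, $r6:5, $r7:6}  ⟨branch taken⟩
[2] nor  $r4, $r4, $r0  →  {$r0:0, $r1:9, $r2:11, $r3:7, $r4:65525, $r5:5, $r6:5, $r7:6}
[3] ori   $r7, $r1, 1  →  {$r0:0, $r1:9, $r2:11, $r3:7, $r4:65525, $r5:5, $r6:5, $r7:9}
[4] bne  $r2, $r6, L7  →  {$r0:0, $r1:9, $r2:11, $r3:7, $r4:65525, $r5:5, $r6:5, $r7:9}  ⟨branch taken⟩
[5] or   $r6, $r6, $r2  →  {$r0:0, $r1:9, $r2:11, $r3:7, $r4:65525, $r5:5, $r6:15, $r7:9}
[7] add  $r6, $r3, $r0  →  {$r0:0, $r1:9, $r2:11, $r3:7, $r4:65525, $r5:5, $r6:7, $r7:9}

7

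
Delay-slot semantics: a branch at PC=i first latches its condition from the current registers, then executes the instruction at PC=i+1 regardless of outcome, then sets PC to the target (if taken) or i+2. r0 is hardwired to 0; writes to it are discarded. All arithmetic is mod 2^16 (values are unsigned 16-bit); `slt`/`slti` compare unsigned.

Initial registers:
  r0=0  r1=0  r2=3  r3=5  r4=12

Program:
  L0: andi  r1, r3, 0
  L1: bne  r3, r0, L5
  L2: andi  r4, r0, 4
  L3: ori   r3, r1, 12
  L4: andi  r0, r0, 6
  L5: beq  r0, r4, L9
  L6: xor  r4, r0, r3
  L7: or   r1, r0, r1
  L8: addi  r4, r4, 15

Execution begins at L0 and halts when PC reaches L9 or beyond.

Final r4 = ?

5

  step pc=0: andi  r1, r3, 0  regs=(0,0,3,5,12)
  step pc=1: bne  r3, r0, L5  cond=T  regs=(0,0,3,5,12)
  step pc=2: andi  r4, r0, 4  regs=(0,0,3,5,0)
  step pc=5: beq  r0, r4, L9  cond=T  regs=(0,0,3,5,0)
  step pc=6: xor  r4, r0, r3  regs=(0,0,3,5,5)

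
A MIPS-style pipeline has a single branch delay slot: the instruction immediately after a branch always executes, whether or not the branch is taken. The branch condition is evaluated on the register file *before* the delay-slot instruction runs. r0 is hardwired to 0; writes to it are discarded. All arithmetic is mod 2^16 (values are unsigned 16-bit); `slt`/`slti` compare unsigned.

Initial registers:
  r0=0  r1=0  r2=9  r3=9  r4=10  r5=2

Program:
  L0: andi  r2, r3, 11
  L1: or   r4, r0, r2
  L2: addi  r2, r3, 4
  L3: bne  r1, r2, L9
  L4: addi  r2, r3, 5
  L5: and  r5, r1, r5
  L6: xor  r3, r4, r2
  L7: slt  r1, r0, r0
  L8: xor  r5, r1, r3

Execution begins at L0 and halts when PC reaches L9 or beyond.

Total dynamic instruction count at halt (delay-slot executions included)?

5

#0 andi  r2, r3, 11 ; 0/0/9/9/10/2
#1 or   r4, r0, r2 ; 0/0/9/9/9/2
#2 addi  r2, r3, 4 ; 0/0/13/9/9/2
#3 bne  r1, r2, L9 ; 0/0/13/9/9/2 ; →target
#4 addi  r2, r3, 5 ; 0/0/14/9/9/2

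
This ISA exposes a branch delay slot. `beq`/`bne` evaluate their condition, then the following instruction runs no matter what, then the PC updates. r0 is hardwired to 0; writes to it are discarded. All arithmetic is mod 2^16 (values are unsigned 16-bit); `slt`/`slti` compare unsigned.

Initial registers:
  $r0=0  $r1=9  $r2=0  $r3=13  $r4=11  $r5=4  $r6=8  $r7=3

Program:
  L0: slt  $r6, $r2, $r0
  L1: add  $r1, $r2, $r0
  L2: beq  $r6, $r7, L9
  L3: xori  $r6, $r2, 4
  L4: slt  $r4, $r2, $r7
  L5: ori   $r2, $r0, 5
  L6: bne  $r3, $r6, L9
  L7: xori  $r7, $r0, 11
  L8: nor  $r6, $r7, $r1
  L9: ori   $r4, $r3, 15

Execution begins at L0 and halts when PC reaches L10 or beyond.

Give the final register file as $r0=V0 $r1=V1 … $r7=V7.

PC=0  slt  $r6, $r2, $r0     | $r0=0 $r1=9 $r2=0 $r3=13 $r4=11 $r5=4 $r6=0 $r7=3
PC=1  add  $r1, $r2, $r0     | $r0=0 $r1=0 $r2=0 $r3=13 $r4=11 $r5=4 $r6=0 $r7=3
PC=2  beq  $r6, $r7, L9      | $r0=0 $r1=0 $r2=0 $r3=13 $r4=11 $r5=4 $r6=0 $r7=3  [not taken]
PC=3  xori  $r6, $r2, 4      | $r0=0 $r1=0 $r2=0 $r3=13 $r4=11 $r5=4 $r6=4 $r7=3
PC=4  slt  $r4, $r2, $r7     | $r0=0 $r1=0 $r2=0 $r3=13 $r4=1 $r5=4 $r6=4 $r7=3
PC=5  ori   $r2, $r0, 5      | $r0=0 $r1=0 $r2=5 $r3=13 $r4=1 $r5=4 $r6=4 $r7=3
PC=6  bne  $r3, $r6, L9      | $r0=0 $r1=0 $r2=5 $r3=13 $r4=1 $r5=4 $r6=4 $r7=3  [TAKEN]
PC=7  xori  $r7, $r0, 11     | $r0=0 $r1=0 $r2=5 $r3=13 $r4=1 $r5=4 $r6=4 $r7=11
PC=9  ori   $r4, $r3, 15     | $r0=0 $r1=0 $r2=5 $r3=13 $r4=15 $r5=4 $r6=4 $r7=11

$r0=0 $r1=0 $r2=5 $r3=13 $r4=15 $r5=4 $r6=4 $r7=11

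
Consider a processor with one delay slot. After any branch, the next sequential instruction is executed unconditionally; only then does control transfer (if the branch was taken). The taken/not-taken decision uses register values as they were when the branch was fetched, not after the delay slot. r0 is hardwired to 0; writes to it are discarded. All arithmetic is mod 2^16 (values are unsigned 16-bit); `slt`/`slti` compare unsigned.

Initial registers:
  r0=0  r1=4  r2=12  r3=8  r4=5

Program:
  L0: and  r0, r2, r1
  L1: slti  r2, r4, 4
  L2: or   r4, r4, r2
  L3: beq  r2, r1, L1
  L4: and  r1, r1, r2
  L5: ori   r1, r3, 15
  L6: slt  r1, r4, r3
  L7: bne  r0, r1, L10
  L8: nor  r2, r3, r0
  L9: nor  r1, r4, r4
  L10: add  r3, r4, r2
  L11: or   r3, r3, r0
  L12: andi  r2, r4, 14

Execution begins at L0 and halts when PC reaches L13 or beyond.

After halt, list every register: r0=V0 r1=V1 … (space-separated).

r0=0 r1=1 r2=4 r3=65532 r4=5

  step pc=0: and  r0, r2, r1  regs=(0,4,12,8,5)
  step pc=1: slti  r2, r4, 4  regs=(0,4,0,8,5)
  step pc=2: or   r4, r4, r2  regs=(0,4,0,8,5)
  step pc=3: beq  r2, r1, L1  cond=F  regs=(0,4,0,8,5)
  step pc=4: and  r1, r1, r2  regs=(0,0,0,8,5)
  step pc=5: ori   r1, r3, 15  regs=(0,15,0,8,5)
  step pc=6: slt  r1, r4, r3  regs=(0,1,0,8,5)
  step pc=7: bne  r0, r1, L10  cond=T  regs=(0,1,0,8,5)
  step pc=8: nor  r2, r3, r0  regs=(0,1,65527,8,5)
  step pc=10: add  r3, r4, r2  regs=(0,1,65527,65532,5)
  step pc=11: or   r3, r3, r0  regs=(0,1,65527,65532,5)
  step pc=12: andi  r2, r4, 14  regs=(0,1,4,65532,5)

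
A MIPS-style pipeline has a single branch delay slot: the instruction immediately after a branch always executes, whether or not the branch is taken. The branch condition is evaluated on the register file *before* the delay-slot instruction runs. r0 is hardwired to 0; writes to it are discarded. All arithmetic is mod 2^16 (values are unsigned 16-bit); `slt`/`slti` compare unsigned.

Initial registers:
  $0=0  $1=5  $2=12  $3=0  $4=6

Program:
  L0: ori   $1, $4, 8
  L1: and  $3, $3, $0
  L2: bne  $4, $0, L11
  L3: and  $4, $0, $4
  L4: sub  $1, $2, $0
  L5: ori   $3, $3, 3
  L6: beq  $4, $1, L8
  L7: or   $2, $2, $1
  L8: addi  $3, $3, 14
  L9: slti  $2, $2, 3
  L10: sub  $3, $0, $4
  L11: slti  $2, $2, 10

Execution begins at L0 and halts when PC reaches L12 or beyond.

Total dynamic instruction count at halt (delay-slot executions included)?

PC=0  ori   $1, $4, 8        | $0=0 $1=14 $2=12 $3=0 $4=6
PC=1  and  $3, $3, $0        | $0=0 $1=14 $2=12 $3=0 $4=6
PC=2  bne  $4, $0, L11       | $0=0 $1=14 $2=12 $3=0 $4=6  [TAKEN]
PC=3  and  $4, $0, $4        | $0=0 $1=14 $2=12 $3=0 $4=0
PC=11 slti  $2, $2, 10       | $0=0 $1=14 $2=0 $3=0 $4=0

5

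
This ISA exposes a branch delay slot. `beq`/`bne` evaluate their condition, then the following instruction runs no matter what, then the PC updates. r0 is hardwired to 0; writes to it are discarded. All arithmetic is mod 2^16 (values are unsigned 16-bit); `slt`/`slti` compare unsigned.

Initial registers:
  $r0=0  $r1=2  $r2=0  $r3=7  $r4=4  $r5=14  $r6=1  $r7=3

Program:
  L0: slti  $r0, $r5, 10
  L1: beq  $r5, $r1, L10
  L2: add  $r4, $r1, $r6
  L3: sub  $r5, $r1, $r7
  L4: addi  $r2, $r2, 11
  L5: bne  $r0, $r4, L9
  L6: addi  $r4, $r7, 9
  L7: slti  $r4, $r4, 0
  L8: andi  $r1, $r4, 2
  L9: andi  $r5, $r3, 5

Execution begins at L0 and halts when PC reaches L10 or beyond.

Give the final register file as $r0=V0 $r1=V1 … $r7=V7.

#0 slti  $r0, $r5, 10 ; 0/2/0/7/4/14/1/3
#1 beq  $r5, $r1, L10 ; 0/2/0/7/4/14/1/3 ; →fallthru
#2 add  $r4, $r1, $r6 ; 0/2/0/7/3/14/1/3
#3 sub  $r5, $r1, $r7 ; 0/2/0/7/3/65535/1/3
#4 addi  $r2, $r2, 11 ; 0/2/11/7/3/65535/1/3
#5 bne  $r0, $r4, L9 ; 0/2/11/7/3/65535/1/3 ; →target
#6 addi  $r4, $r7, 9 ; 0/2/11/7/12/65535/1/3
#9 andi  $r5, $r3, 5 ; 0/2/11/7/12/5/1/3

$r0=0 $r1=2 $r2=11 $r3=7 $r4=12 $r5=5 $r6=1 $r7=3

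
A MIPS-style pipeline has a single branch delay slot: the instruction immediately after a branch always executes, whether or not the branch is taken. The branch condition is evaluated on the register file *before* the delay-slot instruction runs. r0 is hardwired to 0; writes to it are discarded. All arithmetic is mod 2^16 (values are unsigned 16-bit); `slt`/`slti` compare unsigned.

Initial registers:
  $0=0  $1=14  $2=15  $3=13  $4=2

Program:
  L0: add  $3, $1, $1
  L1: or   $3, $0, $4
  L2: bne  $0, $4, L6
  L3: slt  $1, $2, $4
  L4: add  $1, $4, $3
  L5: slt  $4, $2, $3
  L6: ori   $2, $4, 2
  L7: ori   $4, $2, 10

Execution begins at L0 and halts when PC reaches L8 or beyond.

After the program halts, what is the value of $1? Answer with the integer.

#0 add  $3, $1, $1 ; 0/14/15/28/2
#1 or   $3, $0, $4 ; 0/14/15/2/2
#2 bne  $0, $4, L6 ; 0/14/15/2/2 ; →target
#3 slt  $1, $2, $4 ; 0/0/15/2/2
#6 ori   $2, $4, 2 ; 0/0/2/2/2
#7 ori   $4, $2, 10 ; 0/0/2/2/10

0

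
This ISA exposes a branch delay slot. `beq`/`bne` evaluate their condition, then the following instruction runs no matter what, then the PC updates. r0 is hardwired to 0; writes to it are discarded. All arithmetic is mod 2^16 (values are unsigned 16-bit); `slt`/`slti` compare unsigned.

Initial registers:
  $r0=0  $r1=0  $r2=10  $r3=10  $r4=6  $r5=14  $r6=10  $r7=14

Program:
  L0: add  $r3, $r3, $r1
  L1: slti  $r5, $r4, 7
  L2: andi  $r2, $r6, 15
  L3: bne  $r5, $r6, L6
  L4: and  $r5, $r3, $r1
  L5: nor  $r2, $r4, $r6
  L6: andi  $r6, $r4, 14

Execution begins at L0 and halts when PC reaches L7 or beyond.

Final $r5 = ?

  step pc=0: add  $r3, $r3, $r1  regs=(0,0,10,10,6,14,10,14)
  step pc=1: slti  $r5, $r4, 7  regs=(0,0,10,10,6,1,10,14)
  step pc=2: andi  $r2, $r6, 15  regs=(0,0,10,10,6,1,10,14)
  step pc=3: bne  $r5, $r6, L6  cond=T  regs=(0,0,10,10,6,1,10,14)
  step pc=4: and  $r5, $r3, $r1  regs=(0,0,10,10,6,0,10,14)
  step pc=6: andi  $r6, $r4, 14  regs=(0,0,10,10,6,0,6,14)

0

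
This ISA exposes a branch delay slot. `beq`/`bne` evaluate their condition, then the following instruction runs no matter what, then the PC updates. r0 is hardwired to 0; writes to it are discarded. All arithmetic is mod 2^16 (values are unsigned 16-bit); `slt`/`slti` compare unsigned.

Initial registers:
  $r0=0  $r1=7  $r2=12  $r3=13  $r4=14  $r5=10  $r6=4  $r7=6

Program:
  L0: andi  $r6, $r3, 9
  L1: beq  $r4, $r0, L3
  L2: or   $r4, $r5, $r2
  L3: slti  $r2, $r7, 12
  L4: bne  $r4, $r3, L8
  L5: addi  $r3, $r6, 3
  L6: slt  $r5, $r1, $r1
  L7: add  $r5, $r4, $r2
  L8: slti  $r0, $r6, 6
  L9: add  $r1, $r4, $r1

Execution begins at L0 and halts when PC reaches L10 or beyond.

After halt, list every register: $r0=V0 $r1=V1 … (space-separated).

$r0=0 $r1=21 $r2=1 $r3=12 $r4=14 $r5=10 $r6=9 $r7=6

[0] andi  $r6, $r3, 9  →  {$r0:0, $r1:7, $r2:12, $r3:13, $r4:14, $r5:10, $r6:9, $r7:6}
[1] beq  $r4, $r0, L3  →  {$r0:0, $r1:7, $r2:12, $r3:13, $r4:14, $r5:10, $r6:9, $r7:6}  ⟨branch fallthrough⟩
[2] or   $r4, $r5, $r2  →  {$r0:0, $r1:7, $r2:12, $r3:13, $r4:14, $r5:10, $r6:9, $r7:6}
[3] slti  $r2, $r7, 12  →  {$r0:0, $r1:7, $r2:1, $r3:13, $r4:14, $r5:10, $r6:9, $r7:6}
[4] bne  $r4, $r3, L8  →  {$r0:0, $r1:7, $r2:1, $r3:13, $r4:14, $r5:10, $r6:9, $r7:6}  ⟨branch taken⟩
[5] addi  $r3, $r6, 3  →  {$r0:0, $r1:7, $r2:1, $r3:12, $r4:14, $r5:10, $r6:9, $r7:6}
[8] slti  $r0, $r6, 6  →  {$r0:0, $r1:7, $r2:1, $r3:12, $r4:14, $r5:10, $r6:9, $r7:6}
[9] add  $r1, $r4, $r1  →  {$r0:0, $r1:21, $r2:1, $r3:12, $r4:14, $r5:10, $r6:9, $r7:6}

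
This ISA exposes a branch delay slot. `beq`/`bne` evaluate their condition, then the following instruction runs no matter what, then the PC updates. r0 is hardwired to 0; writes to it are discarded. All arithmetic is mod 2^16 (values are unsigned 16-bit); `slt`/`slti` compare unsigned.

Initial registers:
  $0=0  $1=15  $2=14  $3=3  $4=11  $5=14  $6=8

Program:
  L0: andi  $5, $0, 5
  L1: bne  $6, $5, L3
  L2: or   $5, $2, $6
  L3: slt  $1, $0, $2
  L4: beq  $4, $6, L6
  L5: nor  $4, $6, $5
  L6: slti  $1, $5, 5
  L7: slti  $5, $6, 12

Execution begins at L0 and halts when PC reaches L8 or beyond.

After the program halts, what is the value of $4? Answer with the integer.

[0] andi  $5, $0, 5  →  {$0:0, $1:15, $2:14, $3:3, $4:11, $5:0, $6:8}
[1] bne  $6, $5, L3  →  {$0:0, $1:15, $2:14, $3:3, $4:11, $5:0, $6:8}  ⟨branch taken⟩
[2] or   $5, $2, $6  →  {$0:0, $1:15, $2:14, $3:3, $4:11, $5:14, $6:8}
[3] slt  $1, $0, $2  →  {$0:0, $1:1, $2:14, $3:3, $4:11, $5:14, $6:8}
[4] beq  $4, $6, L6  →  {$0:0, $1:1, $2:14, $3:3, $4:11, $5:14, $6:8}  ⟨branch fallthrough⟩
[5] nor  $4, $6, $5  →  {$0:0, $1:1, $2:14, $3:3, $4:65521, $5:14, $6:8}
[6] slti  $1, $5, 5  →  {$0:0, $1:0, $2:14, $3:3, $4:65521, $5:14, $6:8}
[7] slti  $5, $6, 12  →  {$0:0, $1:0, $2:14, $3:3, $4:65521, $5:1, $6:8}

65521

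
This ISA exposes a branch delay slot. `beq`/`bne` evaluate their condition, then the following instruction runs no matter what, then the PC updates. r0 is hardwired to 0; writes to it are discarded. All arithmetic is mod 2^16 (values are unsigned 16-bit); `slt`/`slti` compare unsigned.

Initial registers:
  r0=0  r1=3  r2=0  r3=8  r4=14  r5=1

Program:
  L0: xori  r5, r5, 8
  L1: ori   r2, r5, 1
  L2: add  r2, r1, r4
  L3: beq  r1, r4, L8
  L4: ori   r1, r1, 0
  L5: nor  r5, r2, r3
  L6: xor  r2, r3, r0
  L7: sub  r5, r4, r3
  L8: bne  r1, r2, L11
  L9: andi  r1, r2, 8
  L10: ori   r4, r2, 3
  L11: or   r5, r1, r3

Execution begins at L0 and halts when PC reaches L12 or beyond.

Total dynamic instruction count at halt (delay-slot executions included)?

11

#0 xori  r5, r5, 8 ; 0/3/0/8/14/9
#1 ori   r2, r5, 1 ; 0/3/9/8/14/9
#2 add  r2, r1, r4 ; 0/3/17/8/14/9
#3 beq  r1, r4, L8 ; 0/3/17/8/14/9 ; →fallthru
#4 ori   r1, r1, 0 ; 0/3/17/8/14/9
#5 nor  r5, r2, r3 ; 0/3/17/8/14/65510
#6 xor  r2, r3, r0 ; 0/3/8/8/14/65510
#7 sub  r5, r4, r3 ; 0/3/8/8/14/6
#8 bne  r1, r2, L11 ; 0/3/8/8/14/6 ; →target
#9 andi  r1, r2, 8 ; 0/8/8/8/14/6
#11 or   r5, r1, r3 ; 0/8/8/8/14/8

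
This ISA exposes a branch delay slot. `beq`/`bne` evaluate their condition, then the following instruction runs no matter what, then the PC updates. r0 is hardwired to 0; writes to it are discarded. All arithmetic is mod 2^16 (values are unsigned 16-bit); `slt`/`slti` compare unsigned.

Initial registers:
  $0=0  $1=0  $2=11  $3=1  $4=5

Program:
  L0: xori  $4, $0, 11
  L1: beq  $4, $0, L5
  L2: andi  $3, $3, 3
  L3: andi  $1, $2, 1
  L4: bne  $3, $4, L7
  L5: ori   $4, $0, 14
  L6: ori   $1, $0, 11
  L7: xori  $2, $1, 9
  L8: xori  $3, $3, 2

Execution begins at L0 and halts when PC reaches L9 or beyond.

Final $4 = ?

14

PC=0  xori  $4, $0, 11       | $0=0 $1=0 $2=11 $3=1 $4=11
PC=1  beq  $4, $0, L5        | $0=0 $1=0 $2=11 $3=1 $4=11  [not taken]
PC=2  andi  $3, $3, 3        | $0=0 $1=0 $2=11 $3=1 $4=11
PC=3  andi  $1, $2, 1        | $0=0 $1=1 $2=11 $3=1 $4=11
PC=4  bne  $3, $4, L7        | $0=0 $1=1 $2=11 $3=1 $4=11  [TAKEN]
PC=5  ori   $4, $0, 14       | $0=0 $1=1 $2=11 $3=1 $4=14
PC=7  xori  $2, $1, 9        | $0=0 $1=1 $2=8 $3=1 $4=14
PC=8  xori  $3, $3, 2        | $0=0 $1=1 $2=8 $3=3 $4=14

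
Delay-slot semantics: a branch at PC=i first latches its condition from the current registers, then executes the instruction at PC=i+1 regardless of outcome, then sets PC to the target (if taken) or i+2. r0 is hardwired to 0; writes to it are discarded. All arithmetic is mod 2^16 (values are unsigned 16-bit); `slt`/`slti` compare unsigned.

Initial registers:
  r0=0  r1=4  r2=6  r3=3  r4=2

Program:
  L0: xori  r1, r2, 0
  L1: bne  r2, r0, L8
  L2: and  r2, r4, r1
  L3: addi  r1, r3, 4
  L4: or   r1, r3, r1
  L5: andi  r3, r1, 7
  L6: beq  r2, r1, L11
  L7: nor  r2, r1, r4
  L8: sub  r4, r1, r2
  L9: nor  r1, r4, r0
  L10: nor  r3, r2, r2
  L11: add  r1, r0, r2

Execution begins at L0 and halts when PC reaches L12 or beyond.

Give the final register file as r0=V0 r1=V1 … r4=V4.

#0 xori  r1, r2, 0 ; 0/6/6/3/2
#1 bne  r2, r0, L8 ; 0/6/6/3/2 ; →target
#2 and  r2, r4, r1 ; 0/6/2/3/2
#8 sub  r4, r1, r2 ; 0/6/2/3/4
#9 nor  r1, r4, r0 ; 0/65531/2/3/4
#10 nor  r3, r2, r2 ; 0/65531/2/65533/4
#11 add  r1, r0, r2 ; 0/2/2/65533/4

r0=0 r1=2 r2=2 r3=65533 r4=4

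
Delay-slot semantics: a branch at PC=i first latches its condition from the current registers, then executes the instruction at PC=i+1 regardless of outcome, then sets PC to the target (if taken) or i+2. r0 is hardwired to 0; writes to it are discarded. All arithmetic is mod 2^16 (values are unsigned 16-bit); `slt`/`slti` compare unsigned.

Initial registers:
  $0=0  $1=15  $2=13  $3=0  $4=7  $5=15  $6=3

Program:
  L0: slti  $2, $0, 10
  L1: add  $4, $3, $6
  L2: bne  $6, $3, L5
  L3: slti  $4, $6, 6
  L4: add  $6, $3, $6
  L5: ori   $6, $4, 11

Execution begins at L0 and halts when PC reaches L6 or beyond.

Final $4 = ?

[0] slti  $2, $0, 10  →  {$0:0, $1:15, $2:1, $3:0, $4:7, $5:15, $6:3}
[1] add  $4, $3, $6  →  {$0:0, $1:15, $2:1, $3:0, $4:3, $5:15, $6:3}
[2] bne  $6, $3, L5  →  {$0:0, $1:15, $2:1, $3:0, $4:3, $5:15, $6:3}  ⟨branch taken⟩
[3] slti  $4, $6, 6  →  {$0:0, $1:15, $2:1, $3:0, $4:1, $5:15, $6:3}
[5] ori   $6, $4, 11  →  {$0:0, $1:15, $2:1, $3:0, $4:1, $5:15, $6:11}

1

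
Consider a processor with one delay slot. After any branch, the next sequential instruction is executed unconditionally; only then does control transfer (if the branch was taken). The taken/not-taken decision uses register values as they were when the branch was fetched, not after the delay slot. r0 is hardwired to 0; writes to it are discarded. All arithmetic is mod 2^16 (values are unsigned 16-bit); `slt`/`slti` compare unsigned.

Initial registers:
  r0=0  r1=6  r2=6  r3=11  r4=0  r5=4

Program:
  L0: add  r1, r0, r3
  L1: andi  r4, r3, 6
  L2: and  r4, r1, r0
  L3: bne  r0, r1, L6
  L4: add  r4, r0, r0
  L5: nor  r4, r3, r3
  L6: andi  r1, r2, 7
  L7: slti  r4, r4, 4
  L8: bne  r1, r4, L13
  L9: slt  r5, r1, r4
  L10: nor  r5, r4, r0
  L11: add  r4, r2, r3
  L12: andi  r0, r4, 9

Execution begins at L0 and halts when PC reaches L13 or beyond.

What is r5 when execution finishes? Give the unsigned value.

  step pc=0: add  r1, r0, r3  regs=(0,11,6,11,0,4)
  step pc=1: andi  r4, r3, 6  regs=(0,11,6,11,2,4)
  step pc=2: and  r4, r1, r0  regs=(0,11,6,11,0,4)
  step pc=3: bne  r0, r1, L6  cond=T  regs=(0,11,6,11,0,4)
  step pc=4: add  r4, r0, r0  regs=(0,11,6,11,0,4)
  step pc=6: andi  r1, r2, 7  regs=(0,6,6,11,0,4)
  step pc=7: slti  r4, r4, 4  regs=(0,6,6,11,1,4)
  step pc=8: bne  r1, r4, L13  cond=T  regs=(0,6,6,11,1,4)
  step pc=9: slt  r5, r1, r4  regs=(0,6,6,11,1,0)

0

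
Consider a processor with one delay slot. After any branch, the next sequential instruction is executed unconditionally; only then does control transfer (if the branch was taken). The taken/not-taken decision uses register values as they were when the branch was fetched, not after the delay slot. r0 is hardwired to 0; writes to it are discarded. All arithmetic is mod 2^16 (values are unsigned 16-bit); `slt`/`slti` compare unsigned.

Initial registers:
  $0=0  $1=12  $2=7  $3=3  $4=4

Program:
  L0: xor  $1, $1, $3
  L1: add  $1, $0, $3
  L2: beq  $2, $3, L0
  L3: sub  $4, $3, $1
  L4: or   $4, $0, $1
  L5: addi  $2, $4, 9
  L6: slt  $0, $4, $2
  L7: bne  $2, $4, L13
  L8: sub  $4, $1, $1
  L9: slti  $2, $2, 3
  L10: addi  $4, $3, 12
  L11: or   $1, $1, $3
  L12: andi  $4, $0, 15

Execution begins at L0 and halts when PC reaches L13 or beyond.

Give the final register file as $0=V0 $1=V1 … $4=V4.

#0 xor  $1, $1, $3 ; 0/15/7/3/4
#1 add  $1, $0, $3 ; 0/3/7/3/4
#2 beq  $2, $3, L0 ; 0/3/7/3/4 ; →fallthru
#3 sub  $4, $3, $1 ; 0/3/7/3/0
#4 or   $4, $0, $1 ; 0/3/7/3/3
#5 addi  $2, $4, 9 ; 0/3/12/3/3
#6 slt  $0, $4, $2 ; 0/3/12/3/3
#7 bne  $2, $4, L13 ; 0/3/12/3/3 ; →target
#8 sub  $4, $1, $1 ; 0/3/12/3/0

$0=0 $1=3 $2=12 $3=3 $4=0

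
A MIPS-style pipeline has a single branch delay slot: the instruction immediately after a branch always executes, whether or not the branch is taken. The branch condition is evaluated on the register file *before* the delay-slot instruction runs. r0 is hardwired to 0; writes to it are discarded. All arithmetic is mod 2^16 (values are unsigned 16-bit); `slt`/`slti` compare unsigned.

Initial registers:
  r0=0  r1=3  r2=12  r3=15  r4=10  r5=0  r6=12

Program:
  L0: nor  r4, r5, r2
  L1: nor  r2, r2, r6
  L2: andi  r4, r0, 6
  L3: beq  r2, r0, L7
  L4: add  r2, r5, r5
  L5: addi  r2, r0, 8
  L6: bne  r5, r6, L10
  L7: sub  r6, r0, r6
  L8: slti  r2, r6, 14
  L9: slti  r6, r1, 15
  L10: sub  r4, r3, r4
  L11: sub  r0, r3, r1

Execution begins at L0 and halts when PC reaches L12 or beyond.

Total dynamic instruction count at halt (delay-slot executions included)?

#0 nor  r4, r5, r2 ; 0/3/12/15/65523/0/12
#1 nor  r2, r2, r6 ; 0/3/65523/15/65523/0/12
#2 andi  r4, r0, 6 ; 0/3/65523/15/0/0/12
#3 beq  r2, r0, L7 ; 0/3/65523/15/0/0/12 ; →fallthru
#4 add  r2, r5, r5 ; 0/3/0/15/0/0/12
#5 addi  r2, r0, 8 ; 0/3/8/15/0/0/12
#6 bne  r5, r6, L10 ; 0/3/8/15/0/0/12 ; →target
#7 sub  r6, r0, r6 ; 0/3/8/15/0/0/65524
#10 sub  r4, r3, r4 ; 0/3/8/15/15/0/65524
#11 sub  r0, r3, r1 ; 0/3/8/15/15/0/65524

10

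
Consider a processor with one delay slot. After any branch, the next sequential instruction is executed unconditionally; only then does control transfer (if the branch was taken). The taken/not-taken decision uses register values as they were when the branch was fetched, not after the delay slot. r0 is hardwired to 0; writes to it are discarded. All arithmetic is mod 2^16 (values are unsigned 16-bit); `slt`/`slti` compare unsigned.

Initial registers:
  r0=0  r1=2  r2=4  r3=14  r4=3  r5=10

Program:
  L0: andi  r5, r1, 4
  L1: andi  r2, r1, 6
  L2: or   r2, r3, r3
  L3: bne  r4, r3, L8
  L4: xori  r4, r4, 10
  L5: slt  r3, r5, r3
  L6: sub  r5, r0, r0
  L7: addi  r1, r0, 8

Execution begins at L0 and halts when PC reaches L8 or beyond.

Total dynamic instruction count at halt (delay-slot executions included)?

PC=0  andi  r5, r1, 4        | r0=0 r1=2 r2=4 r3=14 r4=3 r5=0
PC=1  andi  r2, r1, 6        | r0=0 r1=2 r2=2 r3=14 r4=3 r5=0
PC=2  or   r2, r3, r3        | r0=0 r1=2 r2=14 r3=14 r4=3 r5=0
PC=3  bne  r4, r3, L8        | r0=0 r1=2 r2=14 r3=14 r4=3 r5=0  [TAKEN]
PC=4  xori  r4, r4, 10       | r0=0 r1=2 r2=14 r3=14 r4=9 r5=0

5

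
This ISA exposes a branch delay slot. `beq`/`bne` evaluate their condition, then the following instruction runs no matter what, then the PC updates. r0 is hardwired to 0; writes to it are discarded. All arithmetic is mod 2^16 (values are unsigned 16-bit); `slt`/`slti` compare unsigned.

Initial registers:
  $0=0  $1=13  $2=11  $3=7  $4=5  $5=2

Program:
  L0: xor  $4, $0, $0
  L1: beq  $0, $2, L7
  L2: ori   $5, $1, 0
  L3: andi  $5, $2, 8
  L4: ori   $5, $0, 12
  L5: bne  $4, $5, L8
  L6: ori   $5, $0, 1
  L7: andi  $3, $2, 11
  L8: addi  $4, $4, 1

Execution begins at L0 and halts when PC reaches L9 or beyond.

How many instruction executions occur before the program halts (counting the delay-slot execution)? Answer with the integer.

8

#0 xor  $4, $0, $0 ; 0/13/11/7/0/2
#1 beq  $0, $2, L7 ; 0/13/11/7/0/2 ; →fallthru
#2 ori   $5, $1, 0 ; 0/13/11/7/0/13
#3 andi  $5, $2, 8 ; 0/13/11/7/0/8
#4 ori   $5, $0, 12 ; 0/13/11/7/0/12
#5 bne  $4, $5, L8 ; 0/13/11/7/0/12 ; →target
#6 ori   $5, $0, 1 ; 0/13/11/7/0/1
#8 addi  $4, $4, 1 ; 0/13/11/7/1/1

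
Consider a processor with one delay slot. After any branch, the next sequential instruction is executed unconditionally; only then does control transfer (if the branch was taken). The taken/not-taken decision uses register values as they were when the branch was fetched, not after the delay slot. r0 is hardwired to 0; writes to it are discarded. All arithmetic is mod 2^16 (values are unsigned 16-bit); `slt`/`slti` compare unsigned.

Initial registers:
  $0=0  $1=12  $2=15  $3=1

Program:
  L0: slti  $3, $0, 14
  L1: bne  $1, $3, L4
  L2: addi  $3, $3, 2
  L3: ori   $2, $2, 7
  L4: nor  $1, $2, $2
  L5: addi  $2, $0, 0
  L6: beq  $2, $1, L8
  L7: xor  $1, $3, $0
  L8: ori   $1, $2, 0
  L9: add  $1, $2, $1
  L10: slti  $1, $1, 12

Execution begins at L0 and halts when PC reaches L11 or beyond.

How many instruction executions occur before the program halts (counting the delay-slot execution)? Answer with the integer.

  step pc=0: slti  $3, $0, 14  regs=(0,12,15,1)
  step pc=1: bne  $1, $3, L4  cond=T  regs=(0,12,15,1)
  step pc=2: addi  $3, $3, 2  regs=(0,12,15,3)
  step pc=4: nor  $1, $2, $2  regs=(0,65520,15,3)
  step pc=5: addi  $2, $0, 0  regs=(0,65520,0,3)
  step pc=6: beq  $2, $1, L8  cond=F  regs=(0,65520,0,3)
  step pc=7: xor  $1, $3, $0  regs=(0,3,0,3)
  step pc=8: ori   $1, $2, 0  regs=(0,0,0,3)
  step pc=9: add  $1, $2, $1  regs=(0,0,0,3)
  step pc=10: slti  $1, $1, 12  regs=(0,1,0,3)

10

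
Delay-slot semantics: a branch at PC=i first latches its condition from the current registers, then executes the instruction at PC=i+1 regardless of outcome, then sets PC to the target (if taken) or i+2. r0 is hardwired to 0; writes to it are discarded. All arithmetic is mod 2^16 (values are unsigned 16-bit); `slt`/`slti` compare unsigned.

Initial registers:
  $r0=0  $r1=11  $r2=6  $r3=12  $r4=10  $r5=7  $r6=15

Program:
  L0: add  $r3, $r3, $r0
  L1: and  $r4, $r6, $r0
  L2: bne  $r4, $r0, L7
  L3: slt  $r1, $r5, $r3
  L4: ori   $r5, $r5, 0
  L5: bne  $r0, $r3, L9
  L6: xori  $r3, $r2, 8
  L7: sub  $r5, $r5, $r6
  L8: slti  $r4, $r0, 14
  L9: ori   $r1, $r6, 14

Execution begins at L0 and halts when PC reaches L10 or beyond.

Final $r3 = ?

  step pc=0: add  $r3, $r3, $r0  regs=(0,11,6,12,10,7,15)
  step pc=1: and  $r4, $r6, $r0  regs=(0,11,6,12,0,7,15)
  step pc=2: bne  $r4, $r0, L7  cond=F  regs=(0,11,6,12,0,7,15)
  step pc=3: slt  $r1, $r5, $r3  regs=(0,1,6,12,0,7,15)
  step pc=4: ori   $r5, $r5, 0  regs=(0,1,6,12,0,7,15)
  step pc=5: bne  $r0, $r3, L9  cond=T  regs=(0,1,6,12,0,7,15)
  step pc=6: xori  $r3, $r2, 8  regs=(0,1,6,14,0,7,15)
  step pc=9: ori   $r1, $r6, 14  regs=(0,15,6,14,0,7,15)

14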